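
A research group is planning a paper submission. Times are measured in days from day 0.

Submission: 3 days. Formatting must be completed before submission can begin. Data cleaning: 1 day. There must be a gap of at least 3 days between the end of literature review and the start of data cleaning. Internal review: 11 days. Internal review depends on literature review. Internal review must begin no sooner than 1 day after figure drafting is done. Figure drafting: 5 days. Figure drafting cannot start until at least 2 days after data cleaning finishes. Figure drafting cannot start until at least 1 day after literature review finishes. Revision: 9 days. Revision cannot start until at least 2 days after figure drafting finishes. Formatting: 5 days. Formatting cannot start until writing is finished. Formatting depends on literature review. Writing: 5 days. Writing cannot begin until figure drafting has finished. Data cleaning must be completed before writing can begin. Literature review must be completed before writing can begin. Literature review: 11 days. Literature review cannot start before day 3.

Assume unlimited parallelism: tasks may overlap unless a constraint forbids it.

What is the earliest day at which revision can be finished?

36

After its own release at day 3, literature review can start at day 3 and finishes at day 14.
Data cleaning cannot begin until literature review (finishes day 14, plus 3-day gap → day 17). It runs from day 17 to 17 + 1 = day 18.
Figure drafting needs all of data cleaning (finishes day 18, plus 2-day gap → day 20); literature review (finishes day 14, plus 1-day gap → day 15). That puts its earliest start at day 20; it finishes at 20 + 5 = day 25.
Revision waits on figure drafting (finishes day 25, plus 2-day gap → day 27), so it starts at day 27 and finishes at 27 + 9 = day 36.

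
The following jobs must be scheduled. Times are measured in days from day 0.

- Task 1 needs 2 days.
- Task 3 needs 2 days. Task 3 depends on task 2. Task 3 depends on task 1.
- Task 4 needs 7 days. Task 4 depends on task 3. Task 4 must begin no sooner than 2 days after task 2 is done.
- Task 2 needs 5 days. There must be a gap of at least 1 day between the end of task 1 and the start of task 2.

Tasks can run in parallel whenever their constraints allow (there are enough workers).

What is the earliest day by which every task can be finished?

Task 1 has no prerequisites, so it starts at day 0 and finishes at day 2.
Task 2 cannot begin until task 1 (finishes day 2, plus 1-day gap → day 3). It runs from day 3 to 3 + 5 = day 8.
Task 3 has to wait for task 2 (finishes day 8); task 1 (finishes day 2). The latest of these is day 8, so task 3 runs day 8 to 8 + 2 = day 10.
Task 4 needs all of task 3 (finishes day 10); task 2 (finishes day 8, plus 2-day gap → day 10). That puts its earliest start at day 10; it finishes at 10 + 7 = day 17.
All tasks are finished once the last one completes. Finish times: Task 1 at 2, Task 2 at 8, Task 3 at 10, Task 4 at 17. The latest is day 17.

17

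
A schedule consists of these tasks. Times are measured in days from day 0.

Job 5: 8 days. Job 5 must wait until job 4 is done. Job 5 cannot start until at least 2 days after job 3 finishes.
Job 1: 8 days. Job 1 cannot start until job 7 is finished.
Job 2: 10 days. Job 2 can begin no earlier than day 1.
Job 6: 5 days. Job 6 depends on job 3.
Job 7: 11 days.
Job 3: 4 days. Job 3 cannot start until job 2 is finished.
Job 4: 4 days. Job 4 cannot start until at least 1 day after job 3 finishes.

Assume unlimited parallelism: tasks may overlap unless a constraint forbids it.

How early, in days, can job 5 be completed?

28

Job 2 waits on its own release at day 1, so it starts at day 1 and finishes at 1 + 10 = day 11.
Job 3 cannot begin until job 2 (finishes day 11). It runs from day 11 to 11 + 4 = day 15.
After job 3 (finishes day 15, plus 1-day gap → day 16), job 4 can start at day 16 and finishes at day 20.
Job 5 has to wait for job 4 (finishes day 20); job 3 (finishes day 15, plus 2-day gap → day 17). The latest of these is day 20, so job 5 runs day 20 to 20 + 8 = day 28.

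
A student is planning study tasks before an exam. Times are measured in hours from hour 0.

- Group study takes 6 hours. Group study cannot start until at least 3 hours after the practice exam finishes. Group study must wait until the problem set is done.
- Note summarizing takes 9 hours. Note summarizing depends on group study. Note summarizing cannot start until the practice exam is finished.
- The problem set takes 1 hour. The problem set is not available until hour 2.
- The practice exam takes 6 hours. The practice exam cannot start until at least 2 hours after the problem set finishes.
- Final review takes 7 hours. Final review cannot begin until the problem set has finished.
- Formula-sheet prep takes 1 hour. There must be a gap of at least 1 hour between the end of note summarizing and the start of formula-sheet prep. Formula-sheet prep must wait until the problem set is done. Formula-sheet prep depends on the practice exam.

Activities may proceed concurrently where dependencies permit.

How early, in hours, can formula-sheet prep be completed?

The problem set waits on its own release at hour 2, so it starts at hour 2 and finishes at 2 + 1 = hour 3.
The practice exam cannot begin until the problem set (finishes hour 3, plus 2-hour gap → hour 5). It runs from hour 5 to 5 + 6 = hour 11.
Group study needs all of the practice exam (finishes hour 11, plus 3-hour gap → hour 14); the problem set (finishes hour 3). That puts its earliest start at hour 14; it finishes at 14 + 6 = hour 20.
Note summarizing has to wait for group study (finishes hour 20); the practice exam (finishes hour 11). The latest of these is hour 20, so note summarizing runs hour 20 to 20 + 9 = hour 29.
For formula-sheet prep: note summarizing (finishes hour 29, plus 1-hour gap → hour 30); the problem set (finishes hour 3); the practice exam (finishes hour 11). Taking the maximum gives a start of hour 30, and it finishes at 30 + 1 = hour 31.

31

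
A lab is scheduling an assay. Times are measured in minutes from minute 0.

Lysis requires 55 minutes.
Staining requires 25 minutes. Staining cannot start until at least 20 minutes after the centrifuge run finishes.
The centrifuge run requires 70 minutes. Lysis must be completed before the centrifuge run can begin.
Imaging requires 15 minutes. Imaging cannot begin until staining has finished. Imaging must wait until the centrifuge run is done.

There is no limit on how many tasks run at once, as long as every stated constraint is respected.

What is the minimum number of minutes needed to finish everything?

Lysis can start immediately at minute 0; it finishes at minute 55.
After lysis (finishes minute 55), the centrifuge run can start at minute 55 and finishes at minute 125.
Staining cannot begin until the centrifuge run (finishes minute 125, plus 20-minute gap → minute 145). It runs from minute 145 to 145 + 25 = minute 170.
Imaging has to wait for staining (finishes minute 170); the centrifuge run (finishes minute 125). The latest of these is minute 170, so imaging runs minute 170 to 170 + 15 = minute 185.
All tasks are finished once the last one completes. Finish times: Lysis at 55, The centrifuge run at 125, Staining at 170, Imaging at 185. The latest is minute 185.

185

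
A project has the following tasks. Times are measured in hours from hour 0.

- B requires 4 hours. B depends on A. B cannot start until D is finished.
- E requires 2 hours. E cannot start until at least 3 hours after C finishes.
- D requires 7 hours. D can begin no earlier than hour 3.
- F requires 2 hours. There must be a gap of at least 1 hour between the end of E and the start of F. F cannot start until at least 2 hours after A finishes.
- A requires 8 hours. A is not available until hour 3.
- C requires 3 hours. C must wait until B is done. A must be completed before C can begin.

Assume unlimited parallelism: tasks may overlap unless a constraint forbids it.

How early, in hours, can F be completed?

After its own release at hour 3, D can start at hour 3 and finishes at hour 10.
After its own release at hour 3, A can start at hour 3 and finishes at hour 11.
B needs all of A (finishes hour 11); D (finishes hour 10). That puts its earliest start at hour 11; it finishes at 11 + 4 = hour 15.
For C: B (finishes hour 15); A (finishes hour 11). Taking the maximum gives a start of hour 15, and it finishes at 15 + 3 = hour 18.
E cannot begin until C (finishes hour 18, plus 3-hour gap → hour 21). It runs from hour 21 to 21 + 2 = hour 23.
F has to wait for E (finishes hour 23, plus 1-hour gap → hour 24); A (finishes hour 11, plus 2-hour gap → hour 13). The latest of these is hour 24, so F runs hour 24 to 24 + 2 = hour 26.

26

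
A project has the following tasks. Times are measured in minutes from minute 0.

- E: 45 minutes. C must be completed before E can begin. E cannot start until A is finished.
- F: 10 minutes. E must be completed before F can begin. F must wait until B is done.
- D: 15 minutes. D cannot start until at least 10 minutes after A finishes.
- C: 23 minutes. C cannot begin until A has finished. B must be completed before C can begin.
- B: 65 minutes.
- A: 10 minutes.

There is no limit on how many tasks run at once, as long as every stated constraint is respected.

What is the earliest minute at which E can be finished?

B can start immediately at minute 0; it finishes at minute 65.
Nothing blocks A, so it runs from minute 0 to minute 10.
C has to wait for A (finishes minute 10); B (finishes minute 65). The latest of these is minute 65, so C runs minute 65 to 65 + 23 = minute 88.
E cannot start until C (finishes minute 88); A (finishes minute 10). The controlling bound is minute 88, so E finishes at 88 + 45 = minute 133.

133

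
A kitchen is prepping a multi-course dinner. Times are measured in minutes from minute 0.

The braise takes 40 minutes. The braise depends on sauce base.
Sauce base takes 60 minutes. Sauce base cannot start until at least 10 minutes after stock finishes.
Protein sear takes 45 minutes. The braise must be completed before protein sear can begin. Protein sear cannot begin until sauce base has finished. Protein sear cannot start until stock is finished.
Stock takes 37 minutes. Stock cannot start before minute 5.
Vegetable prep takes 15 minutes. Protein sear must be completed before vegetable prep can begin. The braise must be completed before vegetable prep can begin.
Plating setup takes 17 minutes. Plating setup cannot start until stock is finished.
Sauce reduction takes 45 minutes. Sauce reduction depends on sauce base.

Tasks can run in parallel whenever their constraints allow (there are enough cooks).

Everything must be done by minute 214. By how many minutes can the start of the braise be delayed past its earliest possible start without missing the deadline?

After its own release at minute 5, stock can start at minute 5 and finishes at minute 42.
Sauce base waits on stock (finishes minute 42, plus 10-minute gap → minute 52), so it starts at minute 52 and finishes at 52 + 60 = minute 112.
After sauce base (finishes minute 112), the braise can start at minute 112 and finishes at minute 152.

Working backward from the deadline:
Vegetable prep must finish by minute 214; it takes 15 minutes, so it must start by 214 − 15 = minute 199.
Since vegetable prep (must start by minute 199) depends on it, protein sear must finish by minute 199. Backing off its 45-minute duration gives a latest start of minute 154.
The braise has several dependents: protein sear (must start by minute 154); vegetable prep (must start by minute 199). The earliest of those limits is minute 154, so the braise must start by 154 − 40 = minute 114.
So the braise can start as early as minute 112 and as late as minute 114, giving 114 − 112 = 2 minutes of slack.

2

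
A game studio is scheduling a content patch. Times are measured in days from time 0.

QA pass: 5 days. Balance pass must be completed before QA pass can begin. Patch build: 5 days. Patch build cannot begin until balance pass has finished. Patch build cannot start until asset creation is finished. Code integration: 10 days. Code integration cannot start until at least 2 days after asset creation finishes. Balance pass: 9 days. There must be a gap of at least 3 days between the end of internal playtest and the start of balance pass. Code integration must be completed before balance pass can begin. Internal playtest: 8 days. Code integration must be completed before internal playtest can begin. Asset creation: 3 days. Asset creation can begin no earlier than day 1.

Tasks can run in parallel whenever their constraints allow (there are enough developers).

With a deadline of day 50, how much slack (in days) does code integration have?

9

After its own release at day 1, asset creation can start at day 1 and finishes at day 4.
Code integration cannot begin until asset creation (finishes day 4, plus 2-day gap → day 6). It runs from day 6 to 6 + 10 = day 16.

Working backward from the deadline:
QA pass has no dependents, so it just needs to finish by day 50. Starting by 50 − 5 = day 45 achieves that.
To finish by day 50, patch build (duration 5) must start no later than day 45.
Balance pass has several dependents: QA pass (must start by day 45); patch build (must start by day 45). The earliest of those limits is day 45, so balance pass must start by 45 − 9 = day 36.
Internal playtest feeds into balance pass (must start by day 36, minus 3-day gap → day 33); so internal playtest must finish by day 33 and therefore start by day 25.
Code integration feeds internal playtest (must start by day 25); balance pass (must start by day 36). Taking the minimum, code integration must finish by day 25 and start by 25 − 10 = day 15.
So code integration can start as early as day 6 and as late as day 15, giving 15 − 6 = 9 days of slack.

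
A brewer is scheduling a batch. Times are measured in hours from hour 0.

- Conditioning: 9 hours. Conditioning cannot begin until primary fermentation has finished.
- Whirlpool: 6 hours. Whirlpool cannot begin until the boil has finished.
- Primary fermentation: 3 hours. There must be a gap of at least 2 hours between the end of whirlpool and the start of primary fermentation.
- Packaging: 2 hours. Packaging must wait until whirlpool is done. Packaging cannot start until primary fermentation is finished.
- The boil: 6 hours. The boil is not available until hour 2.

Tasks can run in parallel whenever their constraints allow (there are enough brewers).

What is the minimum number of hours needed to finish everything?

The boil cannot begin until its own release at hour 2. It runs from hour 2 to 2 + 6 = hour 8.
Whirlpool waits on the boil (finishes hour 8), so it starts at hour 8 and finishes at 8 + 6 = hour 14.
Primary fermentation cannot begin until whirlpool (finishes hour 14, plus 2-hour gap → hour 16). It runs from hour 16 to 16 + 3 = hour 19.
Packaging needs all of whirlpool (finishes hour 14); primary fermentation (finishes hour 19). That puts its earliest start at hour 19; it finishes at 19 + 2 = hour 21.
Conditioning waits on primary fermentation (finishes hour 19), so it starts at hour 19 and finishes at 19 + 9 = hour 28.
All tasks are finished once the last one completes. Finish times: The boil at 8, Whirlpool at 14, Primary fermentation at 19, Conditioning at 28, Packaging at 21. The latest is hour 28.

28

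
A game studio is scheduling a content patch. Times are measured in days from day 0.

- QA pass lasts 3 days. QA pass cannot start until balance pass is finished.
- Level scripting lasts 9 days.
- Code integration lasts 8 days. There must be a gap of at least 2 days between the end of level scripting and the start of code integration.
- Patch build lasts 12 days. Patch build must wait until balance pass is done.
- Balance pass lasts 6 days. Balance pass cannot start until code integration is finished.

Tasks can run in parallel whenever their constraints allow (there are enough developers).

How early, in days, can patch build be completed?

37

Level scripting has no prerequisites, so it starts at day 0 and finishes at day 9.
After level scripting (finishes day 9, plus 2-day gap → day 11), code integration can start at day 11 and finishes at day 19.
After code integration (finishes day 19), balance pass can start at day 19 and finishes at day 25.
After balance pass (finishes day 25), patch build can start at day 25 and finishes at day 37.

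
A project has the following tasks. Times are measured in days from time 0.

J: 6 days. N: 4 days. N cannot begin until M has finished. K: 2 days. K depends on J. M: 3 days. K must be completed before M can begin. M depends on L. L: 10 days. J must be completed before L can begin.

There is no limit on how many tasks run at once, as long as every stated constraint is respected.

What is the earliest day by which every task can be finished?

Nothing blocks J, so it runs from day 0 to day 6.
L cannot begin until J (finishes day 6). It runs from day 6 to 6 + 10 = day 16.
K cannot begin until J (finishes day 6). It runs from day 6 to 6 + 2 = day 8.
M has to wait for K (finishes day 8); L (finishes day 16). The latest of these is day 16, so M runs day 16 to 16 + 3 = day 19.
N waits on M (finishes day 19), so it starts at day 19 and finishes at 19 + 4 = day 23.
All tasks are finished once the last one completes. Finish times: J at 6, K at 8, L at 16, M at 19, N at 23. The latest is day 23.

23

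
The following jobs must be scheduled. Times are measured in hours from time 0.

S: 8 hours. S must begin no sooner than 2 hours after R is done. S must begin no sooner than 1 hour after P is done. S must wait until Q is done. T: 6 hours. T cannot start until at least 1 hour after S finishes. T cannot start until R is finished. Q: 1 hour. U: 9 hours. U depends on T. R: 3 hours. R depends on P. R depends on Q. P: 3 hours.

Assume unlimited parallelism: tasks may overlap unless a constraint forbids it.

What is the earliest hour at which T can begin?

17

Q can start immediately at hour 0; it finishes at hour 1.
Nothing blocks P, so it runs from hour 0 to hour 3.
R needs all of P (finishes hour 3); Q (finishes hour 1). That puts its earliest start at hour 3; it finishes at 3 + 3 = hour 6.
S needs all of R (finishes hour 6, plus 2-hour gap → hour 8); P (finishes hour 3, plus 1-hour gap → hour 4); Q (finishes hour 1). That puts its earliest start at hour 8; it finishes at 8 + 8 = hour 16.
T waits on S (finishes hour 16, plus 1-hour gap → hour 17); R (finishes hour 6). The latest of these is hour 17, which is the earliest T can start.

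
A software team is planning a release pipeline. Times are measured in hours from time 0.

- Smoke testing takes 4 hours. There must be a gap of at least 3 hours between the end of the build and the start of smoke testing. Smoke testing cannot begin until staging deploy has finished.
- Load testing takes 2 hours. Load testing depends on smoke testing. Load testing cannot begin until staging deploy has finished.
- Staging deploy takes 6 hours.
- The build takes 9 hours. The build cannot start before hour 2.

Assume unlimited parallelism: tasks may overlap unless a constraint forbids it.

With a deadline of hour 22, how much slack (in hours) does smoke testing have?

2

Nothing blocks staging deploy, so it runs from hour 0 to hour 6.
The build cannot begin until its own release at hour 2. It runs from hour 2 to 2 + 9 = hour 11.
Smoke testing has to wait for the build (finishes hour 11, plus 3-hour gap → hour 14); staging deploy (finishes hour 6). The latest of these is hour 14, so smoke testing runs hour 14 to 14 + 4 = hour 18.

Working backward from the deadline:
Load testing has no dependents, so it just needs to finish by hour 22. Starting by 22 − 2 = hour 20 achieves that.
Smoke testing has to be done before load testing (must start by hour 20). That means finishing by hour 20, i.e. starting by 20 − 4 = hour 16.
So smoke testing can start as early as hour 14 and as late as hour 16, giving 16 − 14 = 2 hours of slack.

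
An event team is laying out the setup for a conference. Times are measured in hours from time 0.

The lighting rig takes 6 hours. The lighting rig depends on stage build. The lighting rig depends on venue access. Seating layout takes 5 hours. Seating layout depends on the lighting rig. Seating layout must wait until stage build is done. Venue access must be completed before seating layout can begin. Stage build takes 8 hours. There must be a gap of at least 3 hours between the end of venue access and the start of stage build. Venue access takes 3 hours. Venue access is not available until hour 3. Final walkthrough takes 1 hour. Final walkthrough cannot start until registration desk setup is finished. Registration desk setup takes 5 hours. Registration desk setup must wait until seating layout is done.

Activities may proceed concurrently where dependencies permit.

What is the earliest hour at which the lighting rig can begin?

17

Venue access cannot begin until its own release at hour 3. It runs from hour 3 to 3 + 3 = hour 6.
After venue access (finishes hour 6, plus 3-hour gap → hour 9), stage build can start at hour 9 and finishes at hour 17.
The lighting rig waits on stage build (finishes hour 17); venue access (finishes hour 6). The latest of these is hour 17, which is the earliest the lighting rig can start.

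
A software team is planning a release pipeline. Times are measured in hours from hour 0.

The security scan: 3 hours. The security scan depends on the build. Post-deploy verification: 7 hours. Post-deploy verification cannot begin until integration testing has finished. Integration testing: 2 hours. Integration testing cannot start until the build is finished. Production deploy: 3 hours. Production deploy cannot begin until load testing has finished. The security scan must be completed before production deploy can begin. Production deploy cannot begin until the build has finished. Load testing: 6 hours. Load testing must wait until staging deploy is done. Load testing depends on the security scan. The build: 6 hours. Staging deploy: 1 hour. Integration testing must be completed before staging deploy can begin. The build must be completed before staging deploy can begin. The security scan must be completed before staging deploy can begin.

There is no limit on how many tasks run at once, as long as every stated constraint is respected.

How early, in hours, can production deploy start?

Nothing blocks the build, so it runs from hour 0 to hour 6.
The security scan cannot begin until the build (finishes hour 6). It runs from hour 6 to 6 + 3 = hour 9.
Integration testing waits on the build (finishes hour 6), so it starts at hour 6 and finishes at 6 + 2 = hour 8.
Staging deploy needs all of integration testing (finishes hour 8); the build (finishes hour 6); the security scan (finishes hour 9). That puts its earliest start at hour 9; it finishes at 9 + 1 = hour 10.
Load testing needs all of staging deploy (finishes hour 10); the security scan (finishes hour 9). That puts its earliest start at hour 10; it finishes at 10 + 6 = hour 16.
Production deploy waits on load testing (finishes hour 16); the security scan (finishes hour 9); the build (finishes hour 6). The latest of these is hour 16, which is the earliest production deploy can start.

16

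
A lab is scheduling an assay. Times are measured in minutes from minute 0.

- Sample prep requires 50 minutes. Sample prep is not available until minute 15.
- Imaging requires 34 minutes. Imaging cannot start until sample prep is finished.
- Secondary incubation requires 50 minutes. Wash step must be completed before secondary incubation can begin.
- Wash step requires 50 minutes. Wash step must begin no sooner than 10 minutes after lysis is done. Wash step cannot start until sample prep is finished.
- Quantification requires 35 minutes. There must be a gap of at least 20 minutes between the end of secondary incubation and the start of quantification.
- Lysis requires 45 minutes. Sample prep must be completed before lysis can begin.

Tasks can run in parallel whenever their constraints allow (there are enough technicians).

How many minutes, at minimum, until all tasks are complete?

275

Sample prep cannot begin until its own release at minute 15. It runs from minute 15 to 15 + 50 = minute 65.
After sample prep (finishes minute 65), imaging can start at minute 65 and finishes at minute 99.
Lysis cannot begin until sample prep (finishes minute 65). It runs from minute 65 to 65 + 45 = minute 110.
Wash step needs all of lysis (finishes minute 110, plus 10-minute gap → minute 120); sample prep (finishes minute 65). That puts its earliest start at minute 120; it finishes at 120 + 50 = minute 170.
After wash step (finishes minute 170), secondary incubation can start at minute 170 and finishes at minute 220.
Quantification cannot begin until secondary incubation (finishes minute 220, plus 20-minute gap → minute 240). It runs from minute 240 to 240 + 35 = minute 275.
All tasks are finished once the last one completes. Finish times: Sample prep at 65, Lysis at 110, Wash step at 170, Secondary incubation at 220, Imaging at 99, Quantification at 275. The latest is minute 275.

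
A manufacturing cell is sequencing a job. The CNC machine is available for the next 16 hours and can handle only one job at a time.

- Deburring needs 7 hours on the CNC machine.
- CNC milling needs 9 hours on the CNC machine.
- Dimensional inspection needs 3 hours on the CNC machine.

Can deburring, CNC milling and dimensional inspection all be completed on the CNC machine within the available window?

No

Running back to back, the jobs need 7 + 9 + 3 = 19 hours on the CNC machine.
Since 19 > 16, they cannot all fit.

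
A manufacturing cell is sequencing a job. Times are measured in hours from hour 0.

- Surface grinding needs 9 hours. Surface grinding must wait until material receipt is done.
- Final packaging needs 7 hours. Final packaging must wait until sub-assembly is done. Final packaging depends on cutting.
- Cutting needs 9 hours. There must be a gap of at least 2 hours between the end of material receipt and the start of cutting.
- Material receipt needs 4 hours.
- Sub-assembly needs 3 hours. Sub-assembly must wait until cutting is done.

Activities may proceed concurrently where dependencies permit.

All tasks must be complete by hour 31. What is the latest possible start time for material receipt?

6

Final packaging has no dependents, so it just needs to finish by hour 31. Starting by 31 − 7 = hour 24 achieves that.
Since final packaging (must start by hour 24) depends on it, sub-assembly must finish by hour 24. Backing off its 3-hour duration gives a latest start of hour 21.
Cutting feeds sub-assembly (must start by hour 21); final packaging (must start by hour 24). Taking the minimum, cutting must finish by hour 21 and start by 21 − 9 = hour 12.
Surface grinding must finish by hour 31; it takes 9 hours, so it must start by 31 − 9 = hour 22.
For material receipt: cutting (must start by hour 12, minus 2-hour gap → hour 10); surface grinding (must start by hour 22). The most restrictive is hour 10; with a 4-hour duration, material receipt must start by hour 6.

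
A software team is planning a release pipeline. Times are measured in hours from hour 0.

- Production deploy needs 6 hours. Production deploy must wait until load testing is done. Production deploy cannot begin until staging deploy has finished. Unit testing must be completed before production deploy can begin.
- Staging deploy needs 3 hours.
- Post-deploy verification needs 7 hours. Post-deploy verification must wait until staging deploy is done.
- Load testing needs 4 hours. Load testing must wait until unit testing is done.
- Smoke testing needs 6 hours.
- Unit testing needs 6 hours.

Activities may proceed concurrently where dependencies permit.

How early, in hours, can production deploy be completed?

16

Staging deploy has no prerequisites, so it starts at hour 0 and finishes at hour 3.
Unit testing has no prerequisites, so it starts at hour 0 and finishes at hour 6.
After unit testing (finishes hour 6), load testing can start at hour 6 and finishes at hour 10.
Production deploy cannot start until load testing (finishes hour 10); staging deploy (finishes hour 3); unit testing (finishes hour 6). The controlling bound is hour 10, so production deploy finishes at 10 + 6 = hour 16.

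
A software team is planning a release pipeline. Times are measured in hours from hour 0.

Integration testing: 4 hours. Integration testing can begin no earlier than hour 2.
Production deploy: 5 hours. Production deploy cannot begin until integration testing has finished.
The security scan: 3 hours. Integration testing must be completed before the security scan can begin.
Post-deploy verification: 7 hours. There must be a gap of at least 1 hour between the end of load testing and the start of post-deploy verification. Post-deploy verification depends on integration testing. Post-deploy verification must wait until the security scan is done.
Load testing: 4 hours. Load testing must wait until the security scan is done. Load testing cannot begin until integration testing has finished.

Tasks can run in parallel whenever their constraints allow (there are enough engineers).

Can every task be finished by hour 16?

No

After its own release at hour 2, integration testing can start at hour 2 and finishes at hour 6.
Production deploy waits on integration testing (finishes hour 6), so it starts at hour 6 and finishes at 6 + 5 = hour 11.
After integration testing (finishes hour 6), the security scan can start at hour 6 and finishes at hour 9.
Load testing cannot start until the security scan (finishes hour 9); integration testing (finishes hour 6). The controlling bound is hour 9, so load testing finishes at 9 + 4 = hour 13.
For post-deploy verification: load testing (finishes hour 13, plus 1-hour gap → hour 14); integration testing (finishes hour 6); the security scan (finishes hour 9). Taking the maximum gives a start of hour 14, and it finishes at 14 + 7 = hour 21.
The earliest everything can be done is hour 21, which is after the deadline of 16, so it is not possible.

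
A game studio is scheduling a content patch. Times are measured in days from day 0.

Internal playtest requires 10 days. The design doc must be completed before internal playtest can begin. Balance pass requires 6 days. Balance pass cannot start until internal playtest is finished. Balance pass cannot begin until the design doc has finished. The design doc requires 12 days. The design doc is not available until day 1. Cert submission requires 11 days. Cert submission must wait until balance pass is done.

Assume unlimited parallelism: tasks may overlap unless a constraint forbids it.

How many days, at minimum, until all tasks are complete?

40

The design doc cannot begin until its own release at day 1. It runs from day 1 to 1 + 12 = day 13.
After the design doc (finishes day 13), internal playtest can start at day 13 and finishes at day 23.
For balance pass: internal playtest (finishes day 23); the design doc (finishes day 13). Taking the maximum gives a start of day 23, and it finishes at 23 + 6 = day 29.
Cert submission waits on balance pass (finishes day 29), so it starts at day 29 and finishes at 29 + 11 = day 40.
All tasks are finished once the last one completes. Finish times: The design doc at 13, Internal playtest at 23, Balance pass at 29, Cert submission at 40. The latest is day 40.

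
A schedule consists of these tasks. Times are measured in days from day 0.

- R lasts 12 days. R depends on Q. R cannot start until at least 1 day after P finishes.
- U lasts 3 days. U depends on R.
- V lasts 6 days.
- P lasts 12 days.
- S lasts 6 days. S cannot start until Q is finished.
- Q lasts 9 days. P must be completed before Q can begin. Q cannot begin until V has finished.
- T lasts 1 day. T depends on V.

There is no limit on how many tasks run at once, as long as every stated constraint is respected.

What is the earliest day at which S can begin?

21

Nothing blocks V, so it runs from day 0 to day 6.
Nothing blocks P, so it runs from day 0 to day 12.
Q needs all of P (finishes day 12); V (finishes day 6). That puts its earliest start at day 12; it finishes at 12 + 9 = day 21.
S waits on Q (finishes day 21), so the earliest it can start is day 21.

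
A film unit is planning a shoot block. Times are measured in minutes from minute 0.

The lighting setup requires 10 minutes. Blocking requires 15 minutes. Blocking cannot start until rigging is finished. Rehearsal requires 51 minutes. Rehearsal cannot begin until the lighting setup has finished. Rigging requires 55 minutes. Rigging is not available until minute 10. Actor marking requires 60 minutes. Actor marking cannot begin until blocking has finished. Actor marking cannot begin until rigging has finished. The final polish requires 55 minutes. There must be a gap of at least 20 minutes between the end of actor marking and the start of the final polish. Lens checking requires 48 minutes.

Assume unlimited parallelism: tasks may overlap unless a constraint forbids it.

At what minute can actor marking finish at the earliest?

Rigging waits on its own release at minute 10, so it starts at minute 10 and finishes at 10 + 55 = minute 65.
Blocking waits on rigging (finishes minute 65), so it starts at minute 65 and finishes at 65 + 15 = minute 80.
Actor marking cannot start until blocking (finishes minute 80); rigging (finishes minute 65). The controlling bound is minute 80, so actor marking finishes at 80 + 60 = minute 140.

140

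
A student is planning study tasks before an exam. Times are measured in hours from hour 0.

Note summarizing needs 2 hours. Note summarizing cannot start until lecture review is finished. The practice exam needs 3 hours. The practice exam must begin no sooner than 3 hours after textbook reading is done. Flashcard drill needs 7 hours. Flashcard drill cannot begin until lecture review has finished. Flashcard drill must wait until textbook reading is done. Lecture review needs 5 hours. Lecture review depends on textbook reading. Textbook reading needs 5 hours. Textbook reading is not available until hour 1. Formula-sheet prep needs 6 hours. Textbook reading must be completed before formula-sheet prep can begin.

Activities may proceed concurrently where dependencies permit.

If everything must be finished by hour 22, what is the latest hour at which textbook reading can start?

Nothing follows flashcard drill; the deadline of hour 22 is its only limit. It must start by 22 − 7 = hour 15.
Note summarizing has no dependents, so it just needs to finish by hour 22. Starting by 22 − 2 = hour 20 achieves that.
Lecture review feeds flashcard drill (must start by hour 15); note summarizing (must start by hour 20). Taking the minimum, lecture review must finish by hour 15 and start by 15 − 5 = hour 10.
The practice exam has no dependents, so it just needs to finish by hour 22. Starting by 22 − 3 = hour 19 achieves that.
To finish by hour 22, formula-sheet prep (duration 6) must start no later than hour 16.
Textbook reading must finish in time for lecture review (must start by hour 10); flashcard drill (must start by hour 15); the practice exam (must start by hour 19, minus 3-hour gap → hour 16); formula-sheet prep (must start by hour 16). The tightest is hour 10, so textbook reading must start by 10 − 5 = hour 5.

5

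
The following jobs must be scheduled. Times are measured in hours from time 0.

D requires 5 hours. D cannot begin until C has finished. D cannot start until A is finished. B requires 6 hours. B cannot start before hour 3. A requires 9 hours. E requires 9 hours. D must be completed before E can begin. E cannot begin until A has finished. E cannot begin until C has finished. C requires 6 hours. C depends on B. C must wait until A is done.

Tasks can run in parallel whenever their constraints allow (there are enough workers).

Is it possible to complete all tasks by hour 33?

B cannot begin until its own release at hour 3. It runs from hour 3 to 3 + 6 = hour 9.
A has no prerequisites, so it starts at hour 0 and finishes at hour 9.
C cannot start until B (finishes hour 9); A (finishes hour 9). The controlling bound is hour 9, so C finishes at 9 + 6 = hour 15.
For D: C (finishes hour 15); A (finishes hour 9). Taking the maximum gives a start of hour 15, and it finishes at 15 + 5 = hour 20.
E needs all of D (finishes hour 20); A (finishes hour 9); C (finishes hour 15). That puts its earliest start at hour 20; it finishes at 20 + 9 = hour 29.
Every task is finished by hour 29, which is no later than the deadline of 33, so the schedule is feasible.

Yes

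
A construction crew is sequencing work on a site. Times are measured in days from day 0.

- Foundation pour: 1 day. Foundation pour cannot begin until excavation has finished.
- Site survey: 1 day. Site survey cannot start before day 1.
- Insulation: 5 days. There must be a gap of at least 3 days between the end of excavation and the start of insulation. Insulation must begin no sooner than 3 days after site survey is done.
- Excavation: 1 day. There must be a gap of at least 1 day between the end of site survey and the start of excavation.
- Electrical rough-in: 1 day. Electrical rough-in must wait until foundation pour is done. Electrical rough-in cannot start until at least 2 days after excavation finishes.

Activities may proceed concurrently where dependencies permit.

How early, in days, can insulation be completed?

12

After its own release at day 1, site survey can start at day 1 and finishes at day 2.
Excavation cannot begin until site survey (finishes day 2, plus 1-day gap → day 3). It runs from day 3 to 3 + 1 = day 4.
Insulation needs all of excavation (finishes day 4, plus 3-day gap → day 7); site survey (finishes day 2, plus 3-day gap → day 5). That puts its earliest start at day 7; it finishes at 7 + 5 = day 12.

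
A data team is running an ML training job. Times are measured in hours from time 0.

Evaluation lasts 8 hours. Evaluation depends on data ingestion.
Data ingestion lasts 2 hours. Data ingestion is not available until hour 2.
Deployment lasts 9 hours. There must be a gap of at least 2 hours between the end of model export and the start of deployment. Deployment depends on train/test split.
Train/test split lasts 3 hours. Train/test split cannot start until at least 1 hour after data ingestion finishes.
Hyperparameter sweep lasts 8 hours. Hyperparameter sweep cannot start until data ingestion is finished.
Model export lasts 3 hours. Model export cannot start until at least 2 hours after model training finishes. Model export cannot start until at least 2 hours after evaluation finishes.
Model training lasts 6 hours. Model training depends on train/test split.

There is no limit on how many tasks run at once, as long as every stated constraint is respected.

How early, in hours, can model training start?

8

Data ingestion cannot begin until its own release at hour 2. It runs from hour 2 to 2 + 2 = hour 4.
After data ingestion (finishes hour 4, plus 1-hour gap → hour 5), train/test split can start at hour 5 and finishes at hour 8.
Model training waits on train/test split (finishes hour 8), so the earliest it can start is hour 8.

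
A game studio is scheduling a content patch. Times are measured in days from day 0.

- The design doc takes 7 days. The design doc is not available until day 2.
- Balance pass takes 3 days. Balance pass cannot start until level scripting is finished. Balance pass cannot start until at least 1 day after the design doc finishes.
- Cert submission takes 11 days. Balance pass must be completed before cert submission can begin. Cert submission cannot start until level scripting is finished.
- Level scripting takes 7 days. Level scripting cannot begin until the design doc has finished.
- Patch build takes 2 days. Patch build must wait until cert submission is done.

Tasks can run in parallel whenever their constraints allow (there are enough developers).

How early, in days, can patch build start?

After its own release at day 2, the design doc can start at day 2 and finishes at day 9.
Level scripting waits on the design doc (finishes day 9), so it starts at day 9 and finishes at 9 + 7 = day 16.
For balance pass: level scripting (finishes day 16); the design doc (finishes day 9, plus 1-day gap → day 10). Taking the maximum gives a start of day 16, and it finishes at 16 + 3 = day 19.
Cert submission needs all of balance pass (finishes day 19); level scripting (finishes day 16). That puts its earliest start at day 19; it finishes at 19 + 11 = day 30.
Patch build waits on cert submission (finishes day 30), so the earliest it can start is day 30.

30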